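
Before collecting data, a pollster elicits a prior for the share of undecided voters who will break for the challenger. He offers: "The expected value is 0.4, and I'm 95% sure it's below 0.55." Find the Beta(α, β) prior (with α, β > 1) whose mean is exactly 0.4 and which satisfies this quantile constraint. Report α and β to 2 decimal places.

α ≈ 11.80, β ≈ 17.70

With mean 0.4 fixed, write α = 0.4s, β = 0.6s where s = α+β.
Need P(θ < 0.55) = 0.95 under Beta(0.4s, 0.6s). Normal approximation: (q−m)/√(m(1−m)/s) ≈ z_{0.95} = 1.64, so s ≈ 0.4·0.6·(1.64)²/(0.55−0.4)² = 28.9.
At s = 28.9: P(θ<0.55) ≈ 0.948. Adjusting to match 0.95 gives s ≈ 29.51.
So α = 0.4·29.51 ≈ 11.80, β = 0.6·29.51 ≈ 17.70.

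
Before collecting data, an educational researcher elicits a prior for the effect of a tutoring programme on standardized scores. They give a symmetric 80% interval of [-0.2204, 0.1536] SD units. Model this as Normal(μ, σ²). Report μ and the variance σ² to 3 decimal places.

A symmetric 80% interval runs μ ± z·σ with z = 1.282.
Half-width = 0.187, so σ = 0.187/1.282 = 0.1459 and σ² = 0.021.
μ is the interval midpoint, -0.033.

μ = -0.033, σ² = 0.021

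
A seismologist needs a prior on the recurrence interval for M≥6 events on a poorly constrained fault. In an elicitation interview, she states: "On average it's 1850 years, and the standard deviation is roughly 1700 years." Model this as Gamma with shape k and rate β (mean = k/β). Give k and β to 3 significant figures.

For Gamma(k, rate β): mean = k/β, variance = k/β², so CV = 1/√k.
CV = SD/mean = 1700/1850 = 0.9189, hence k = 1/CV² = 1.18.
Then β = k/mean = 1.18/1850 = 0.00064.

k ≈ 1.18, β ≈ 0.00064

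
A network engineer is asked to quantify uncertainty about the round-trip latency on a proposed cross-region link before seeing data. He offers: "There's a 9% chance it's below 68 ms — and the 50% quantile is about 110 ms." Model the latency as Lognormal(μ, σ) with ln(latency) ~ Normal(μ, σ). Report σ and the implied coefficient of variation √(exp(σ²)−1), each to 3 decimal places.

σ ≈ 0.359, CV ≈ 0.371

If T ~ Lognormal(μ,σ) then ln T ~ Normal(μ,σ), so the p-quantile of ln T is μ + z_p·σ.
ln(68) = 4.22 and ln(110) = 4.7; z_{0.09} = -1.341, z_{0.5} = 0.
σ = (4.7 − 4.22)/(0 − (-1.341)) = 0.359.
μ = 4.22 − (-1.341)·0.359 = 4.700.
CV = √(exp(σ²)−1) = √(exp(0.1287)−1) = 0.371.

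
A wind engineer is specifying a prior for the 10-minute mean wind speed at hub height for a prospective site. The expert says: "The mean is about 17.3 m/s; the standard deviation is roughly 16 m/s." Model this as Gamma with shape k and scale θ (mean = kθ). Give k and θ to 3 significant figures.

k ≈ 1.17, θ ≈ 14.8

For Gamma(k, scale θ): mean = kθ, variance = kθ², so CV = 1/√k.
CV = SD/mean = 16/17.3 = 0.9249, hence k = 1/CV² = 1.17.
Then θ = mean/k = 17.3/1.17 = 14.8.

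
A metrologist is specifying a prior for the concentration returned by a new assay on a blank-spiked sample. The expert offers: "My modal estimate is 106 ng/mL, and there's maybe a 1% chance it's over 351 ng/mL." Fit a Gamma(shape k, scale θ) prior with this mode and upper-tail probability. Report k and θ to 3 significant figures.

k ≈ 4.06, θ ≈ 34.6

Gamma(k,θ) with k>1 has mode (k−1)θ, so θ = 106/(k−1).
Need P(X < 351) = 0.99 with θ tied to k this way. Start at k = 2, θ = 106: P(X<351) ≈ 0.843.
Too low — raise k to concentrate. Iterating converges to k ≈ 4.06.
Then θ = 106/(4.06−1) ≈ 34.6.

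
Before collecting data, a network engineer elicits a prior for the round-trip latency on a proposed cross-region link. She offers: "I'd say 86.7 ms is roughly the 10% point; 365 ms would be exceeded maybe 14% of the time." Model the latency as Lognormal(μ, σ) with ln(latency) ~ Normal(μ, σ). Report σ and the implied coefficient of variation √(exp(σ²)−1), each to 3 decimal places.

If T ~ Lognormal(μ,σ) then ln T ~ Normal(μ,σ), so the p-quantile of ln T is μ + z_p·σ.
ln(86.7) = 4.462 and ln(365) = 5.9; z_{0.1} = -1.282, z_{0.86} = 1.08.
σ = (5.9 − 4.462)/(1.08 − (-1.282)) = 0.609.
μ = 4.462 − (-1.282)·0.609 = 5.242.
CV = √(exp(σ²)−1) = √(exp(0.3704)−1) = 0.670.

σ ≈ 0.609, CV ≈ 0.670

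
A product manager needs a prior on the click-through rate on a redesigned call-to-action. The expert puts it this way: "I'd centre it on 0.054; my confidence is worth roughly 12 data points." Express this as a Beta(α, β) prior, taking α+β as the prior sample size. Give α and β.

α = 0.648, β = 11.352

Under the effective-sample-size interpretation, Beta(α, β) has prior mean α/(α+β) and prior sample size α+β.
So α+β = 12 and α/(α+β) = 0.054, giving α = 0.054·12 = 0.648 and β = 12 − 0.648 = 11.352.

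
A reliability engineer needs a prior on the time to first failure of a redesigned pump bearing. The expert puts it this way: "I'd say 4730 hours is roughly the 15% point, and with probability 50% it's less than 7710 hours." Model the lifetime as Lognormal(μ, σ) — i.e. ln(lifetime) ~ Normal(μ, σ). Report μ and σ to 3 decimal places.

μ ≈ 8.950, σ ≈ 0.471

If T ~ Lognormal(μ,σ) then ln T ~ Normal(μ,σ), so the p-quantile of ln T is μ + z_p·σ.
ln(4730) = 8.462 and ln(7710) = 8.95; z_{0.15} = -1.036, z_{0.5} = 0.
σ = (8.95 − 8.462)/(0 − (-1.036)) = 0.471.
μ = 8.462 − (-1.036)·0.471 = 8.950.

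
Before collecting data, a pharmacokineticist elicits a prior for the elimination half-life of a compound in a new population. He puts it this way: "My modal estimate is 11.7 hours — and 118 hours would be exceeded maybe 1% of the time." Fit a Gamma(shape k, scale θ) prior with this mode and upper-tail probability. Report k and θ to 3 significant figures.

k ≈ 1.58, θ ≈ 20.2

Gamma(k,θ) with k>1 has mode (k−1)θ, so θ = 11.7/(k−1).
Need P(X < 118) = 0.99 with θ tied to k this way. Start at k = 2, θ = 11.7: P(X<118) ≈ 1.000.
Too high — lower k to spread out. Iterating converges to k ≈ 1.58.
Then θ = 11.7/(1.58−1) ≈ 20.2.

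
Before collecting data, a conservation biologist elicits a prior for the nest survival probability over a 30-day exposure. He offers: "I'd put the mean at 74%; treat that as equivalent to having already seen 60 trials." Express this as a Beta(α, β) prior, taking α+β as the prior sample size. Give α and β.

α = 44.4, β = 15.6

Under the effective-sample-size interpretation, Beta(α, β) has prior mean α/(α+β) and prior sample size α+β.
So α+β = 60 and α/(α+β) = 0.74, giving α = 0.74·60 = 44.4 and β = 60 − 44.4 = 15.6.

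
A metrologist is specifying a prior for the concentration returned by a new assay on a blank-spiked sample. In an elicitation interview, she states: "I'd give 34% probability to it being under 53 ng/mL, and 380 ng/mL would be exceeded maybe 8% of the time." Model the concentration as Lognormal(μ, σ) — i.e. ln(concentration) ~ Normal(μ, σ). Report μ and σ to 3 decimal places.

If T ~ Lognormal(μ,σ) then ln T ~ Normal(μ,σ), so the p-quantile of ln T is μ + z_p·σ.
ln(53) = 3.97 and ln(380) = 5.94; z_{0.34} = -0.4125, z_{0.92} = 1.405.
σ = (5.94 − 3.97)/(1.405 − (-0.4125)) = 1.084.
μ = 3.97 − (-0.4125)·1.084 = 4.417.

μ ≈ 4.417, σ ≈ 1.084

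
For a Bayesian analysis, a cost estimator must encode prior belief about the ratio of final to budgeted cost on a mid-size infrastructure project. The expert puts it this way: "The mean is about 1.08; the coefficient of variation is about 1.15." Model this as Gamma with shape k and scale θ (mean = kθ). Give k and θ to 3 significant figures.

k ≈ 0.756, θ ≈ 1.43

For Gamma(k, scale θ): mean = kθ, variance = kθ², so CV = 1/√k.
CV = 1.15, hence k = 1/CV² = 0.756.
Then θ = mean/k = 1.08/0.756 = 1.43.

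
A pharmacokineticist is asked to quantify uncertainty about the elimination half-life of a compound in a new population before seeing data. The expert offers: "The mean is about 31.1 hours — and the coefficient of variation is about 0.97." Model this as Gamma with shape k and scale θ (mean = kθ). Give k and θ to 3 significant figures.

For Gamma(k, scale θ): mean = kθ, variance = kθ², so CV = 1/√k.
CV = 0.97, hence k = 1/CV² = 1.06.
Then θ = mean/k = 31.1/1.06 = 29.3.

k ≈ 1.06, θ ≈ 29.3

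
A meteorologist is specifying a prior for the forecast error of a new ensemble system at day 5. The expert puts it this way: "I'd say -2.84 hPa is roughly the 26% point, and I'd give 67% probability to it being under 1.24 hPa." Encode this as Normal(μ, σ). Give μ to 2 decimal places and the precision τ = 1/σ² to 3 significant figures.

For Normal(μ,σ), the p-quantile is μ + z_p·σ. Here z_{0.26} = -0.6433, z_{0.67} = 0.4399.
So -2.84 = μ − 0.6433σ and 1.24 = μ + 0.4399σ.
Subtracting: σ = (1.24 − -2.84)/(0.4399 − (-0.6433)) = 3.77.
Then μ = -2.84 − (-0.6433)·3.77 = -0.42.
Precision τ = 1/σ² = 1/3.766² = 0.0705.

μ = -0.42, τ = 0.0705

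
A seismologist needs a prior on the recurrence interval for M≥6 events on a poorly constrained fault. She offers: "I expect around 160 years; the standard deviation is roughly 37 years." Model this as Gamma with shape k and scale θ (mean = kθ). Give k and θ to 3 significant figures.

k ≈ 18.7, θ ≈ 8.56

For Gamma(k, scale θ): mean = kθ, variance = kθ², so CV = 1/√k.
CV = SD/mean = 37/160 = 0.2313, hence k = 1/CV² = 18.7.
Then θ = mean/k = 160/18.7 = 8.56.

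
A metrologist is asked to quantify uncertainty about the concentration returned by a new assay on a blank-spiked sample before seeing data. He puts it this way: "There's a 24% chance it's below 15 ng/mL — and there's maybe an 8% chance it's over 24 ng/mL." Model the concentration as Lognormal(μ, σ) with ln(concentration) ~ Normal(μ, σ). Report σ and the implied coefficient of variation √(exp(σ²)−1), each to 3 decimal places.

If T ~ Lognormal(μ,σ) then ln T ~ Normal(μ,σ), so the p-quantile of ln T is μ + z_p·σ.
ln(15) = 2.708 and ln(24) = 3.178; z_{0.24} = -0.7063, z_{0.92} = 1.405.
σ = (3.178 − 2.708)/(1.405 − (-0.7063)) = 0.223.
μ = 2.708 − (-0.7063)·0.223 = 2.865.
CV = √(exp(σ²)−1) = √(exp(0.0496)−1) = 0.225.

σ ≈ 0.223, CV ≈ 0.225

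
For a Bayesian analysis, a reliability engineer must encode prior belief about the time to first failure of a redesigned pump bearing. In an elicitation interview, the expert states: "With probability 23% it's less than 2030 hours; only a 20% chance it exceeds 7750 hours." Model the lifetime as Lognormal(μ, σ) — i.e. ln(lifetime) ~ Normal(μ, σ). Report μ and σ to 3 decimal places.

μ ≈ 8.242, σ ≈ 0.848

If T ~ Lognormal(μ,σ) then ln T ~ Normal(μ,σ), so the p-quantile of ln T is μ + z_p·σ.
ln(2030) = 7.616 and ln(7750) = 8.955; z_{0.23} = -0.7388, z_{0.8} = 0.8416.
σ = (8.955 − 7.616)/(0.8416 − (-0.7388)) = 0.848.
μ = 7.616 − (-0.7388)·0.848 = 8.242.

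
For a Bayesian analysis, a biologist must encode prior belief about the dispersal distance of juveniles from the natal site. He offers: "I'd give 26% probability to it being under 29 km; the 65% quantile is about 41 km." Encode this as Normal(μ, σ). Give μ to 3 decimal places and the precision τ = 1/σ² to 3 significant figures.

μ = 36.505, τ = 0.00735

For Normal(μ,σ), the p-quantile is μ + z_p·σ. Here z_{0.26} = -0.6433, z_{0.65} = 0.3853.
So 29 = μ − 0.6433σ and 41 = μ + 0.3853σ.
Subtracting: σ = (41 − 29)/(0.3853 − (-0.6433)) = 11.666.
Then μ = 29 − (-0.6433)·11.666 = 36.505.
Precision τ = 1/σ² = 1/11.67² = 0.00735.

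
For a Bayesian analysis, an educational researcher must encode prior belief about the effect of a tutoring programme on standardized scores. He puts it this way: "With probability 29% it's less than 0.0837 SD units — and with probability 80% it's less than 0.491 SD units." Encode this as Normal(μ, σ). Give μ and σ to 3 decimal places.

The p-quantile of Normal(μ,σ) is μ + z_p·σ, with z_{0.29} = -0.5534 and z_{0.8} = 0.8416.
Eliminate σ: μ = (z₂·x₁ − z₁·x₂)/(z₂ − z₁) = (0.8416·0.0837 − (-0.5534)·0.491)/1.395 = 0.245.
Then σ = (x₂ − x₁)/(z₂ − z₁) = (0.491 − 0.0837)/1.395 = 0.292.

μ = 0.245, σ = 0.292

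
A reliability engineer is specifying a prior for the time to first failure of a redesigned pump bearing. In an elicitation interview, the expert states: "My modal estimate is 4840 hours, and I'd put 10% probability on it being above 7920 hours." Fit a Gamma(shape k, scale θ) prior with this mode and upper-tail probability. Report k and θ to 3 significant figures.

k ≈ 8.77, θ ≈ 623

Gamma(k,θ) with k>1 has mode (k−1)θ, so θ = 4840/(k−1).
Need P(X < 7920) = 0.9 with θ tied to k this way. Start at k = 2, θ = 4840: P(X<7920) ≈ 0.487.
Too low — raise k to concentrate. Iterating converges to k ≈ 8.77.
Then θ = 4840/(8.77−1) ≈ 623.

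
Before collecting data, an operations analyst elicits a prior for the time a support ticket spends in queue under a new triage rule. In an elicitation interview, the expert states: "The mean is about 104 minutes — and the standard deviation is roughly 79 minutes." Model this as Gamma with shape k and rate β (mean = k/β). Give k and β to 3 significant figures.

k ≈ 1.73, β ≈ 0.0167

For Gamma(k, rate β): mean = k/β, variance = k/β², so CV = 1/√k.
CV = SD/mean = 79/104 = 0.7596, hence k = 1/CV² = 1.73.
Then β = k/mean = 1.73/104 = 0.0167.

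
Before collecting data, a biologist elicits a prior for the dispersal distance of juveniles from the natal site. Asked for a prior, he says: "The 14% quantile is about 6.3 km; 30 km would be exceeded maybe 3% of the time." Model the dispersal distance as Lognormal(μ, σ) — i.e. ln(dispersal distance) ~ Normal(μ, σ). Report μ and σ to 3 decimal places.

If T ~ Lognormal(μ,σ) then ln T ~ Normal(μ,σ), so the p-quantile of ln T is μ + z_p·σ.
ln(6.3) = 1.841 and ln(30) = 3.401; z_{0.14} = -1.08, z_{0.97} = 1.881.
σ = (3.401 − 1.841)/(1.881 − (-1.08)) = 0.527.
μ = 1.841 − (-1.08)·0.527 = 2.410.

μ ≈ 2.410, σ ≈ 0.527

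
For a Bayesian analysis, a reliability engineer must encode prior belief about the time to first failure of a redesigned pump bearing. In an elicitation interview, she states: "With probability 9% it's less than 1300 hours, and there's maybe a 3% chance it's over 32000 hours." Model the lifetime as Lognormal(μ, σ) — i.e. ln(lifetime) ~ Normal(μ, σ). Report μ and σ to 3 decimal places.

μ ≈ 8.503, σ ≈ 0.994

If T ~ Lognormal(μ,σ) then ln T ~ Normal(μ,σ), so the p-quantile of ln T is μ + z_p·σ.
ln(1300) = 7.17 and ln(32000) = 10.37; z_{0.09} = -1.341, z_{0.97} = 1.881.
σ = (10.37 − 7.17)/(1.881 − (-1.341)) = 0.994.
μ = 7.17 − (-1.341)·0.994 = 8.503.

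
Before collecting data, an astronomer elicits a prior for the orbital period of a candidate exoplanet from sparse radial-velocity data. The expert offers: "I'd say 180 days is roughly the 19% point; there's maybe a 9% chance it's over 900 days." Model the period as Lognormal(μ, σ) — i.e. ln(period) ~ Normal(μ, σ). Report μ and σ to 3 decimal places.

If T ~ Lognormal(μ,σ) then ln T ~ Normal(μ,σ), so the p-quantile of ln T is μ + z_p·σ.
ln(180) = 5.193 and ln(900) = 6.802; z_{0.19} = -0.8779, z_{0.91} = 1.341.
σ = (6.802 − 5.193)/(1.341 − (-0.8779)) = 0.725.
μ = 5.193 − (-0.8779)·0.725 = 5.830.

μ ≈ 5.830, σ ≈ 0.725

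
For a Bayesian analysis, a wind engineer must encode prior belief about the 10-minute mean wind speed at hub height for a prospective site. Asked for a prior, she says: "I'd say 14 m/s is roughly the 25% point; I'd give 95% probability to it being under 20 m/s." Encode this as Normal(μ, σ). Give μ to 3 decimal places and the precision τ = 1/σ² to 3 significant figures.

For Normal(μ,σ), the p-quantile is μ + z_p·σ. Here z_{0.25} = -0.6745, z_{0.95} = 1.645.
So 14 = μ − 0.6745σ and 20 = μ + 1.645σ.
Subtracting: σ = (20 − 14)/(1.645 − (-0.6745)) = 2.587.
Then μ = 14 − (-0.6745)·2.587 = 15.745.
Precision τ = 1/σ² = 1/2.587² = 0.149.

μ = 15.745, τ = 0.149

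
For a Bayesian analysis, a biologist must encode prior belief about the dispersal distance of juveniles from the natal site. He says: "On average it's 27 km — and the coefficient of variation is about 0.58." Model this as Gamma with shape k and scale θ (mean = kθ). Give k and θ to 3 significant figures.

For Gamma(k, scale θ): mean = kθ, variance = kθ², so CV = 1/√k.
CV = 0.58, hence k = 1/CV² = 2.97.
Then θ = mean/k = 27/2.97 = 9.08.

k ≈ 2.97, θ ≈ 9.08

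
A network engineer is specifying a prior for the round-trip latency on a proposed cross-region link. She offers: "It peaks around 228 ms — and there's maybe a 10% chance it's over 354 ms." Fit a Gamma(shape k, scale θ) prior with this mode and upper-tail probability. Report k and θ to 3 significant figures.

k ≈ 10.7, θ ≈ 23.6

Gamma(k,θ) with k>1 has mode (k−1)θ, so θ = 228/(k−1).
Need P(X < 354) = 0.9 with θ tied to k this way. Start at k = 2, θ = 228: P(X<354) ≈ 0.460.
Too low — raise k to concentrate. Iterating converges to k ≈ 10.7.
Then θ = 228/(10.7−1) ≈ 23.6.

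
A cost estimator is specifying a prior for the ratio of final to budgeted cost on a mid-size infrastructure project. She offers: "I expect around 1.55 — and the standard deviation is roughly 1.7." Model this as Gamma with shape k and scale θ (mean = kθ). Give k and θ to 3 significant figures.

k ≈ 0.831, θ ≈ 1.86

For Gamma(k, scale θ): mean = kθ, variance = kθ², so CV = 1/√k.
CV = SD/mean = 1.7/1.55 = 1.097, hence k = 1/CV² = 0.831.
Then θ = mean/k = 1.55/0.831 = 1.86.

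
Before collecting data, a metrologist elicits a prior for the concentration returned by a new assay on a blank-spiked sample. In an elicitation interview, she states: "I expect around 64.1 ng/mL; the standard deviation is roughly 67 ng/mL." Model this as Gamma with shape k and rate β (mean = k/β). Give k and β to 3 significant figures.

For Gamma(k, rate β): mean = k/β, variance = k/β², so CV = 1/√k.
CV = SD/mean = 67/64.1 = 1.045, hence k = 1/CV² = 0.915.
Then β = k/mean = 0.915/64.1 = 0.0143.

k ≈ 0.915, β ≈ 0.0143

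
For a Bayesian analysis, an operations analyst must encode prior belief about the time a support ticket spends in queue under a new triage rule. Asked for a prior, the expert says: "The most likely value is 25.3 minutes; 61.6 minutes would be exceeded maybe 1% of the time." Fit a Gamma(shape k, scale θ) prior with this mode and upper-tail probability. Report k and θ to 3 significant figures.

k ≈ 6.96, θ ≈ 4.24

Gamma(k,θ) with k>1 has mode (k−1)θ, so θ = 25.3/(k−1).
Need P(X < 61.6) = 0.99 with θ tied to k this way. Start at k = 2, θ = 25.3: P(X<61.6) ≈ 0.699.
Too low — raise k to concentrate. Iterating converges to k ≈ 6.96.
Then θ = 25.3/(6.96−1) ≈ 4.24.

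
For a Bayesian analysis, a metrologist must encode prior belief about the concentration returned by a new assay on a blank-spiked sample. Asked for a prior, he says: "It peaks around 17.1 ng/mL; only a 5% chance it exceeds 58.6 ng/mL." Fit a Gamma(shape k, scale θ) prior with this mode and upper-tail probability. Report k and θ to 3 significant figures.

Gamma(k,θ) with k>1 has mode (k−1)θ, so θ = 17.1/(k−1).
Need P(X < 58.6) = 0.95 with θ tied to k this way. Start at k = 2, θ = 17.1: P(X<58.6) ≈ 0.856.
Too low — raise k to concentrate. Iterating converges to k ≈ 2.71.
Then θ = 17.1/(2.71−1) ≈ 10.

k ≈ 2.71, θ ≈ 10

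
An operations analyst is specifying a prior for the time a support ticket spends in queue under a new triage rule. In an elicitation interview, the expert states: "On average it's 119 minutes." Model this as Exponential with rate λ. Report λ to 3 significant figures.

λ ≈ 0.0084

Exponential mean = 1/λ, so λ = 1/119.0 = 0.0084.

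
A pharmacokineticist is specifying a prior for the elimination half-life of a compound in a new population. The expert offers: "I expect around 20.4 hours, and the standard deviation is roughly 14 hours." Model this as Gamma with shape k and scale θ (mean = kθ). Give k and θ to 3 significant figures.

For Gamma(k, scale θ): mean = kθ, variance = kθ², so CV = 1/√k.
CV = SD/mean = 14/20.4 = 0.6863, hence k = 1/CV² = 2.12.
Then θ = mean/k = 20.4/2.12 = 9.61.

k ≈ 2.12, θ ≈ 9.61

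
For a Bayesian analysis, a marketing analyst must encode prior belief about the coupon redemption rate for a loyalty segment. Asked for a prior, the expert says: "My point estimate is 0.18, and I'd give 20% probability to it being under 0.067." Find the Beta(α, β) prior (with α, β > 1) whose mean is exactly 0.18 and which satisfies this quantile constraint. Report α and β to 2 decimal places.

With mean 0.18 fixed, write α = 0.18s, β = 0.82s where s = α+β.
Need P(θ < 0.067) = 0.2 under Beta(0.18s, 0.82s). Normal approximation: (q−m)/√(m(1−m)/s) ≈ z_{0.2} = -0.842, so s ≈ 0.18·0.82·(-0.842)²/(0.067−0.18)² = 8.2.
At s = 8.2: P(θ<0.067) ≈ 0.197. Adjusting to match 0.2 gives s ≈ 8.07.
So α = 0.18·8.07 ≈ 1.45, β = 0.82·8.07 ≈ 6.62.

α ≈ 1.45, β ≈ 6.62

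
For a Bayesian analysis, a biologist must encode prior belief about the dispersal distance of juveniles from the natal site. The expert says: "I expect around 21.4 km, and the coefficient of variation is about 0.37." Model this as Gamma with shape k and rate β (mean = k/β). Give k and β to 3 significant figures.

k ≈ 7.3, β ≈ 0.341

For Gamma(k, rate β): mean = k/β, variance = k/β², so CV = 1/√k.
CV = 0.37, hence k = 1/CV² = 7.3.
Then β = k/mean = 7.3/21.4 = 0.341.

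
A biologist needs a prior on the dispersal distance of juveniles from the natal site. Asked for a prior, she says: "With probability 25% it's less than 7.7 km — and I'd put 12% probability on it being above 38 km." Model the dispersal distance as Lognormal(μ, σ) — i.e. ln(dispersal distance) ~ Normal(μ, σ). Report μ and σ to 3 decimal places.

If T ~ Lognormal(μ,σ) then ln T ~ Normal(μ,σ), so the p-quantile of ln T is μ + z_p·σ.
ln(7.7) = 2.041 and ln(38) = 3.638; z_{0.25} = -0.6745, z_{0.88} = 1.175.
σ = (3.638 − 2.041)/(1.175 − (-0.6745)) = 0.863.
μ = 2.041 − (-0.6745)·0.863 = 2.623.

μ ≈ 2.623, σ ≈ 0.863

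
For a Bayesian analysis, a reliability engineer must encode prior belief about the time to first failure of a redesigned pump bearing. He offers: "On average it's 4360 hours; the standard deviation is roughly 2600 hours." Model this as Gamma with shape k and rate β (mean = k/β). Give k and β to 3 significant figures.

For Gamma(k, rate β): mean = k/β, variance = k/β², so CV = 1/√k.
CV = SD/mean = 2600/4360 = 0.5963, hence k = 1/CV² = 2.81.
Then β = k/mean = 2.81/4360 = 0.000645.

k ≈ 2.81, β ≈ 0.000645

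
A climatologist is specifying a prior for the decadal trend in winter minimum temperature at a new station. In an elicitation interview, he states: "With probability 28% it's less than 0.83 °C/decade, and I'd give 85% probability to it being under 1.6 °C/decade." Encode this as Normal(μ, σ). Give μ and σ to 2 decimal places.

μ = 1.11, σ = 0.48

For Normal(μ,σ), the p-quantile is μ + z_p·σ. Here z_{0.28} = -0.5828, z_{0.85} = 1.036.
So 0.83 = μ − 0.5828σ and 1.6 = μ + 1.036σ.
Subtracting: σ = (1.6 − 0.83)/(1.036 − (-0.5828)) = 0.48.
Then μ = 0.83 − (-0.5828)·0.48 = 1.11.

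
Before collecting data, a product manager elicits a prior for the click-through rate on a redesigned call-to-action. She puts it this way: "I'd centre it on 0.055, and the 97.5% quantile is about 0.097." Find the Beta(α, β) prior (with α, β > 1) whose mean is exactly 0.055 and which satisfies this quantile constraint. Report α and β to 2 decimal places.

With mean 0.055 fixed, write α = 0.055s, β = 0.945s where s = α+β.
Need P(θ < 0.097) = 0.975 under Beta(0.055s, 0.945s). Normal approximation: (q−m)/√(m(1−m)/s) ≈ z_{0.975} = 1.96, so s ≈ 0.055·0.945·(1.96)²/(0.097−0.055)² = 113.2.
At s = 113.2: P(θ<0.097) ≈ 0.959. Adjusting to match 0.975 gives s ≈ 147.28.
So α = 0.055·147.28 ≈ 8.10, β = 0.945·147.28 ≈ 139.18.

α ≈ 8.10, β ≈ 139.18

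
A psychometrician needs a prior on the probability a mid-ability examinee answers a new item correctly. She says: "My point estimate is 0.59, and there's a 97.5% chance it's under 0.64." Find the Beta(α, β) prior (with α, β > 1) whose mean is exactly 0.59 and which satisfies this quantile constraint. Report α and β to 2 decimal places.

With mean 0.59 fixed, write α = 0.59s, β = 0.41s where s = α+β.
Need P(θ < 0.64) = 0.975 under Beta(0.59s, 0.41s). Normal approximation: (q−m)/√(m(1−m)/s) ≈ z_{0.975} = 1.96, so s ≈ 0.59·0.41·(1.96)²/(0.64−0.59)² = 371.7.
At s = 371.7: P(θ<0.64) ≈ 0.976. Adjusting to match 0.975 gives s ≈ 363.37.
So α = 0.59·363.37 ≈ 214.39, β = 0.41·363.37 ≈ 148.98.

α ≈ 214.39, β ≈ 148.98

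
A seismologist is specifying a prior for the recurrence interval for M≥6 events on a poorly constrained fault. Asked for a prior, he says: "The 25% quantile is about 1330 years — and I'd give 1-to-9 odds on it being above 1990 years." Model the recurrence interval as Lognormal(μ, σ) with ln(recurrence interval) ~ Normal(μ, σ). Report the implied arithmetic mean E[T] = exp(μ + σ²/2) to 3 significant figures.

If T ~ Lognormal(μ,σ) then ln T ~ Normal(μ,σ), so the p-quantile of ln T is μ + z_p·σ.
ln(1330) = 7.193 and ln(1990) = 7.596; z_{0.25} = -0.6745, z_{0.9} = 1.282.
σ = (7.596 − 7.193)/(1.282 − (-0.6745)) = 0.206.
μ = 7.193 − (-0.6745)·0.206 = 7.332.
E[T] = exp(μ + σ²/2) = exp(7.332 + 0.0212) = 1560 years.

E[T] ≈ 1560 years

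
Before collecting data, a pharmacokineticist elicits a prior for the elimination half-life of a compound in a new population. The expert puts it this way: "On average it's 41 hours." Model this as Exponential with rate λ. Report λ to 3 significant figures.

Exponential mean = 1/λ, so λ = 1/41.0 = 0.0244.

λ ≈ 0.0244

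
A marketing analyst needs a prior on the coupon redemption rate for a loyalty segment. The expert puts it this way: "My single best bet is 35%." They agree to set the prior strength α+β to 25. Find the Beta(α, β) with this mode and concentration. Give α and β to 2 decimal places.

For α,β > 1 the Beta mode is (α−1)/(α+β−2). With α+β = 25, the mode is (α−1)/23.
Set (α−1)/23 = 0.35 → α = 1 + 0.35·23 = 9.05.
β = 25 − α = 15.95.

α = 9.05, β = 15.95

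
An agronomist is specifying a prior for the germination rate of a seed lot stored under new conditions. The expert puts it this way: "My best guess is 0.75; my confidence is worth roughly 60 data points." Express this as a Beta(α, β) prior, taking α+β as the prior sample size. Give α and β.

Under the effective-sample-size interpretation, Beta(α, β) has prior mean α/(α+β) and prior sample size α+β.
So α+β = 60 and α/(α+β) = 0.75, giving α = 0.75·60 = 45 and β = 60 − 45 = 15.

α = 45, β = 15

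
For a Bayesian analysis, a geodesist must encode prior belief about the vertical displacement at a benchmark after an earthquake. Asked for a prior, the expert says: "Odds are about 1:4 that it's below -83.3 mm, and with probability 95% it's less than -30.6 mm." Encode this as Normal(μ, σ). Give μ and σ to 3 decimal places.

μ = -65.462, σ = 21.195

For Normal(μ,σ), the p-quantile is μ + z_p·σ. Here z_{0.2} = -0.8416, z_{0.95} = 1.645.
So -83.3 = μ − 0.8416σ and -30.6 = μ + 1.645σ.
Subtracting: σ = (-30.6 − -83.3)/(1.645 − (-0.8416)) = 21.195.
Then μ = -83.3 − (-0.8416)·21.195 = -65.462.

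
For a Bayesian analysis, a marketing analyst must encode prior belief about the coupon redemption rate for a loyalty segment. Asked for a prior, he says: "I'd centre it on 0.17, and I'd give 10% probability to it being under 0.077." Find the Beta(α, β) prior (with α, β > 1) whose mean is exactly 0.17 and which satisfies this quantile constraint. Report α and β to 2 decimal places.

With mean 0.17 fixed, write α = 0.17s, β = 0.83s where s = α+β.
Need P(θ < 0.077) = 0.1 under Beta(0.17s, 0.83s). Normal approximation: (q−m)/√(m(1−m)/s) ≈ z_{0.1} = -1.28, so s ≈ 0.17·0.83·(-1.28)²/(0.077−0.17)² = 26.8.
At s = 26.8: P(θ<0.077) ≈ 0.074. Adjusting to match 0.1 gives s ≈ 21.93.
So α = 0.17·21.93 ≈ 3.73, β = 0.83·21.93 ≈ 18.20.

α ≈ 3.73, β ≈ 18.20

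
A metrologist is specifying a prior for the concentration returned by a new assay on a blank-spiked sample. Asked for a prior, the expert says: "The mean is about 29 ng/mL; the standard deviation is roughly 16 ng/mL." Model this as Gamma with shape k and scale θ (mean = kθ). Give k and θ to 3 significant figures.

k ≈ 3.29, θ ≈ 8.83

For Gamma(k, scale θ): mean = kθ, variance = kθ², so CV = 1/√k.
CV = SD/mean = 16/29 = 0.5517, hence k = 1/CV² = 3.29.
Then θ = mean/k = 29/3.29 = 8.83.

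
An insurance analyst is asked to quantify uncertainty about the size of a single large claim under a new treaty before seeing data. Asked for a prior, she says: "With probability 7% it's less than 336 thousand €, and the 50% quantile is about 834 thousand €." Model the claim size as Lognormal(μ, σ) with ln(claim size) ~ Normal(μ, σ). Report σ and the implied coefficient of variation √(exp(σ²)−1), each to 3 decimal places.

If T ~ Lognormal(μ,σ) then ln T ~ Normal(μ,σ), so the p-quantile of ln T is μ + z_p·σ.
ln(336) = 5.817 and ln(834) = 6.726; z_{0.07} = -1.476, z_{0.5} = 0.
σ = (6.726 − 5.817)/(0 − (-1.476)) = 0.616.
μ = 5.817 − (-1.476)·0.616 = 6.726.
CV = √(exp(σ²)−1) = √(exp(0.3795)−1) = 0.679.

σ ≈ 0.616, CV ≈ 0.679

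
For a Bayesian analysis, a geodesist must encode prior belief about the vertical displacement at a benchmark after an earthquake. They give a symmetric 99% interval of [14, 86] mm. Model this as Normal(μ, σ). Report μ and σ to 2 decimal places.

A symmetric 99% interval runs μ ± z·σ with z = 2.576.
Half-width = 36, so σ = 36/2.576 = 13.98.
μ is the interval midpoint, 50.00.

μ = 50.00, σ = 13.98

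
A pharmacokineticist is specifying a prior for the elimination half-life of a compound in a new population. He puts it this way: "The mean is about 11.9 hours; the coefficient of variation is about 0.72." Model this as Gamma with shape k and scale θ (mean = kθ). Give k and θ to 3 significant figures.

k ≈ 1.93, θ ≈ 6.17

For Gamma(k, scale θ): mean = kθ, variance = kθ², so CV = 1/√k.
CV = 0.72, hence k = 1/CV² = 1.93.
Then θ = mean/k = 11.9/1.93 = 6.17.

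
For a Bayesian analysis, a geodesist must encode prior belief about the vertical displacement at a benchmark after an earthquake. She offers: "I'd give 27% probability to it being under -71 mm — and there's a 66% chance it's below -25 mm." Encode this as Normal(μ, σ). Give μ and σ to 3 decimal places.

The p-quantile of Normal(μ,σ) is μ + z_p·σ, with z_{0.27} = -0.6128 and z_{0.66} = 0.4125.
Eliminate σ: μ = (z₂·x₁ − z₁·x₂)/(z₂ − z₁) = (0.4125·-71 − (-0.6128)·-25)/1.025 = -43.506.
Then σ = (x₂ − x₁)/(z₂ − z₁) = (-25 − -71)/1.025 = 44.866.

μ = -43.506, σ = 44.866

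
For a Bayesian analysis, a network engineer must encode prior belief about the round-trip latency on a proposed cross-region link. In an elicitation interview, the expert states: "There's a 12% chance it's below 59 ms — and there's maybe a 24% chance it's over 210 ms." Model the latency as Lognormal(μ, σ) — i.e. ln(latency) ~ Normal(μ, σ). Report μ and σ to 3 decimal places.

μ ≈ 4.870, σ ≈ 0.675

If T ~ Lognormal(μ,σ) then ln T ~ Normal(μ,σ), so the p-quantile of ln T is μ + z_p·σ.
ln(59) = 4.078 and ln(210) = 5.347; z_{0.12} = -1.175, z_{0.76} = 0.7063.
σ = (5.347 − 4.078)/(0.7063 − (-1.175)) = 0.675.
μ = 4.078 − (-1.175)·0.675 = 4.870.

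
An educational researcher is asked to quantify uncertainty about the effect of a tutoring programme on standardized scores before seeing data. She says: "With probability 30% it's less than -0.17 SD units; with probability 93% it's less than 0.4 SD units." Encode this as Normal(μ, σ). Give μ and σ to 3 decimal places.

μ = -0.021, σ = 0.285

For Normal(μ,σ), the p-quantile is μ + z_p·σ. Here z_{0.3} = -0.5244, z_{0.93} = 1.476.
So -0.17 = μ − 0.5244σ and 0.4 = μ + 1.476σ.
Subtracting: σ = (0.4 − -0.17)/(1.476 − (-0.5244)) = 0.285.
Then μ = -0.17 − (-0.5244)·0.285 = -0.021.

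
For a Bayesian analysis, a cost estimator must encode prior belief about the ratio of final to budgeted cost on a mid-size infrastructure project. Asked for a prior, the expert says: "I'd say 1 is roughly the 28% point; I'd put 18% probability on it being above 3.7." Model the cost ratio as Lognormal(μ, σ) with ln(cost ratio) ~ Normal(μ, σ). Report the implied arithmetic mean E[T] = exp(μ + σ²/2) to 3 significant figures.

E[T] ≈ 2.44

If T ~ Lognormal(μ,σ) then ln T ~ Normal(μ,σ), so the p-quantile of ln T is μ + z_p·σ.
ln(1) = 0 and ln(3.7) = 1.308; z_{0.28} = -0.5828, z_{0.82} = 0.9154.
σ = (1.308 − 0)/(0.9154 − (-0.5828)) = 0.873.
μ = 0 − (-0.5828)·0.873 = 0.509.
E[T] = exp(μ + σ²/2) = exp(0.509 + 0.3813) = 2.44.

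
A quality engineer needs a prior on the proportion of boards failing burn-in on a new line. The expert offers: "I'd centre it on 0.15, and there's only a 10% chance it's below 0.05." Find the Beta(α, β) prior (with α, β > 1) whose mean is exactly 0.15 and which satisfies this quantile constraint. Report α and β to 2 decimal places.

With mean 0.15 fixed, write α = 0.15s, β = 0.85s where s = α+β.
Need P(θ < 0.05) = 0.1 under Beta(0.15s, 0.85s). Normal approximation: (q−m)/√(m(1−m)/s) ≈ z_{0.1} = -1.28, so s ≈ 0.15·0.85·(-1.28)²/(0.05−0.15)² = 20.9.
At s = 20.9: P(θ<0.05) ≈ 0.061. Adjusting to match 0.1 gives s ≈ 15.57.
So α = 0.15·15.57 ≈ 2.34, β = 0.85·15.57 ≈ 13.23.

α ≈ 2.34, β ≈ 13.23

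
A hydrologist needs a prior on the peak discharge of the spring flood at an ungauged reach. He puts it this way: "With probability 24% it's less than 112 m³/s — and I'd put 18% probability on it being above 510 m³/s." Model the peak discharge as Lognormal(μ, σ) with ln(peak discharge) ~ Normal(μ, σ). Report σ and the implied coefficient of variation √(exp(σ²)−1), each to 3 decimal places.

σ ≈ 0.935, CV ≈ 1.182

If T ~ Lognormal(μ,σ) then ln T ~ Normal(μ,σ), so the p-quantile of ln T is μ + z_p·σ.
ln(112) = 4.718 and ln(510) = 6.234; z_{0.24} = -0.7063, z_{0.82} = 0.9154.
σ = (6.234 − 4.718)/(0.9154 − (-0.7063)) = 0.935.
μ = 4.718 − (-0.7063)·0.935 = 5.379.
CV = √(exp(σ²)−1) = √(exp(0.8738)−1) = 1.182.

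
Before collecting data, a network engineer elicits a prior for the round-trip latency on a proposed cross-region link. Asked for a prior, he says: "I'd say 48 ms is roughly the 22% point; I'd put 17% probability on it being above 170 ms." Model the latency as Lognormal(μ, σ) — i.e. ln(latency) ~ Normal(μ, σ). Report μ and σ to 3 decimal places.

μ ≈ 4.437, σ ≈ 0.733

If T ~ Lognormal(μ,σ) then ln T ~ Normal(μ,σ), so the p-quantile of ln T is μ + z_p·σ.
ln(48) = 3.871 and ln(170) = 5.136; z_{0.22} = -0.7722, z_{0.83} = 0.9542.
σ = (5.136 − 3.871)/(0.9542 − (-0.7722)) = 0.733.
μ = 3.871 − (-0.7722)·0.733 = 4.437.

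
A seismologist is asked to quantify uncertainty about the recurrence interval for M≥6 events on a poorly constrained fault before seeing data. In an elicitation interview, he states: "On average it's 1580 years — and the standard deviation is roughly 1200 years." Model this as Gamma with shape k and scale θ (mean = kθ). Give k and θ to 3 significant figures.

For Gamma(k, scale θ): mean = kθ, variance = kθ², so CV = 1/√k.
CV = SD/mean = 1200/1580 = 0.7595, hence k = 1/CV² = 1.73.
Then θ = mean/k = 1580/1.73 = 911.

k ≈ 1.73, θ ≈ 911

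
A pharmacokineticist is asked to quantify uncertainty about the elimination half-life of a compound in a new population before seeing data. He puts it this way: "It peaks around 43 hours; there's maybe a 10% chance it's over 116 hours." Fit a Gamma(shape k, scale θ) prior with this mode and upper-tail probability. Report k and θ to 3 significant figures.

Gamma(k,θ) with k>1 has mode (k−1)θ, so θ = 43/(k−1).
Need P(X < 116) = 0.9 with θ tied to k this way. Start at k = 2, θ = 43: P(X<116) ≈ 0.751.
Too low — raise k to concentrate. Iterating converges to k ≈ 2.94.
Then θ = 43/(2.94−1) ≈ 22.1.

k ≈ 2.94, θ ≈ 22.1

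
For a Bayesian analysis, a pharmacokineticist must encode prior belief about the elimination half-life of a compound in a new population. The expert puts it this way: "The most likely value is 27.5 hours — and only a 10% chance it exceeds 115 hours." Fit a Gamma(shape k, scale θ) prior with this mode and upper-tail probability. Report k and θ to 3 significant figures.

Gamma(k,θ) with k>1 has mode (k−1)θ, so θ = 27.5/(k−1).
Need P(X < 115) = 0.9 with θ tied to k this way. Start at k = 2, θ = 27.5: P(X<115) ≈ 0.921.
Too high — lower k to spread out. Iterating converges to k ≈ 1.89.
Then θ = 27.5/(1.89−1) ≈ 30.9.

k ≈ 1.89, θ ≈ 30.9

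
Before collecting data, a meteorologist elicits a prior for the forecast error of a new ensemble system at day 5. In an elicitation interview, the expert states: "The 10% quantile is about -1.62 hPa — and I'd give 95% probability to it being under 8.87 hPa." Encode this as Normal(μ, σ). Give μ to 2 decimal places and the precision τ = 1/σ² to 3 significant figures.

The p-quantile of Normal(μ,σ) is μ + z_p·σ, with z_{0.1} = -1.282 and z_{0.95} = 1.645.
Eliminate σ: μ = (z₂·x₁ − z₁·x₂)/(z₂ − z₁) = (1.645·-1.62 − (-1.282)·8.87)/2.926 = 2.97.
Then σ = (x₂ − x₁)/(z₂ − z₁) = (8.87 − -1.62)/2.926 = 3.58.
Precision τ = 1/σ² = 1/3.585² = 0.0778.

μ = 2.97, τ = 0.0778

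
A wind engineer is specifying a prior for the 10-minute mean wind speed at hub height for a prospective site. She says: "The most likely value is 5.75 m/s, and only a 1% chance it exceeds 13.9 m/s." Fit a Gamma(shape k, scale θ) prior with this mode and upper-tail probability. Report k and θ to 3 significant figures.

Gamma(k,θ) with k>1 has mode (k−1)θ, so θ = 5.75/(k−1).
Need P(X < 13.9) = 0.99 with θ tied to k this way. Start at k = 2, θ = 5.75: P(X<13.9) ≈ 0.695.
Too low — raise k to concentrate. Iterating converges to k ≈ 7.07.
Then θ = 5.75/(7.07−1) ≈ 0.948.

k ≈ 7.07, θ ≈ 0.948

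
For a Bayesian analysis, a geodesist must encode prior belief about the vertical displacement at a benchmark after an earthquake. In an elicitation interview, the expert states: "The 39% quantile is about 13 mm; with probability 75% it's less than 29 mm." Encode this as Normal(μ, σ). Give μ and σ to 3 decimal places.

μ = 17.686, σ = 16.775

The p-quantile of Normal(μ,σ) is μ + z_p·σ, with z_{0.39} = -0.2793 and z_{0.75} = 0.6745.
Eliminate σ: μ = (z₂·x₁ − z₁·x₂)/(z₂ − z₁) = (0.6745·13 − (-0.2793)·29)/0.9538 = 17.686.
Then σ = (x₂ − x₁)/(z₂ − z₁) = (29 − 13)/0.9538 = 16.775.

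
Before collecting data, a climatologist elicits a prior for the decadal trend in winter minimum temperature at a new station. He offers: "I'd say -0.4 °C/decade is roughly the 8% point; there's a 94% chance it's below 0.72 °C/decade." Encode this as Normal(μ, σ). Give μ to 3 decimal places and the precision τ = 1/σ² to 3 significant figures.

μ = 0.132, τ = 6.98

The p-quantile of Normal(μ,σ) is μ + z_p·σ, with z_{0.08} = -1.405 and z_{0.94} = 1.555.
Eliminate σ: μ = (z₂·x₁ − z₁·x₂)/(z₂ − z₁) = (1.555·-0.4 − (-1.405)·0.72)/2.96 = 0.132.
Then σ = (x₂ − x₁)/(z₂ − z₁) = (0.72 − -0.4)/2.96 = 0.378.
Precision τ = 1/σ² = 1/0.3784² = 6.98.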